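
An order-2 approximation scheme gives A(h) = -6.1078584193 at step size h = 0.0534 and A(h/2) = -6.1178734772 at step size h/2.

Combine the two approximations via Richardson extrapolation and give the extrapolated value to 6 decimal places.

Leading term ∝ h^2; use weight 4 = 2^2.
4 × (-6.1178734772) − (-6.1078584193) = -18.3636354895
Extrapolated: (-18.3636354895) / 3 = -6.1212118298
Correction |R − A(h/2)| = 3.338e-03; gap |A(h/2) − A(h)| = 1.002e-02.

-6.121212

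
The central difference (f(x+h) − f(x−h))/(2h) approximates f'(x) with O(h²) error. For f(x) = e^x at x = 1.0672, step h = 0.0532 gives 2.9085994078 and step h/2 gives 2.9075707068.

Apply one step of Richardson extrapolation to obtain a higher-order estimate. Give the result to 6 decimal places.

2.907228

r = 2: numerator weight 4, denominator 3.
A(h/2) − A(h) = 2.9075707068 − 2.9085994078 = -0.0010287010
Divide by 2^2 − 1 = 3: (-0.0010287010)/3 = -0.0003429003
R = A(h/2) + (A(h/2) − A(h))/3 = 2.9075707068 − 0.0003429003 = 2.9072278065
Gap between inputs: 1.029e-03; correction applied: −0.0003429003.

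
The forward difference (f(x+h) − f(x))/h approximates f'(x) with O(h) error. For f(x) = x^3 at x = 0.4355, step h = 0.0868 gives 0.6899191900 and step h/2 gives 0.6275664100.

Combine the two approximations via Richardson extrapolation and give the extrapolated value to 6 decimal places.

r = 1: numerator weight 2, denominator 1.
Difference of the inputs: 0.6275664100 − 0.6899191900 = -0.0623527800
Correction (A(h/2) − A(h))/(2 − 1) = (-0.0623527800)/1 = -0.0623527800
R = A(h/2) + (A(h/2) − A(h))/1 = 0.6275664100 − 0.0623527800 = 0.5652136300

0.565214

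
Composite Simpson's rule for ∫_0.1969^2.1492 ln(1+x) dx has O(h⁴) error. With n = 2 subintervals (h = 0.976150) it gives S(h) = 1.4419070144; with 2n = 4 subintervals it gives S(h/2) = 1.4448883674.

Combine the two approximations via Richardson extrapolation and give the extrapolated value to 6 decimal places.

1.445087

r = 4: numerator weight 16, denominator 15.
16*1.4448883674 − 1.4419070144 = 21.6763068640
Denominator 16 − 1 = 15.
R = 21.6763068640/15 = 1.4450871243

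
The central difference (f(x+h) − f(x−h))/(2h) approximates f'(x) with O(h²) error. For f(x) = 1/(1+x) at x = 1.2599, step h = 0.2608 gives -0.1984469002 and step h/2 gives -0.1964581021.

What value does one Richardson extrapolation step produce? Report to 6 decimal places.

With r = 2 the leading error scales as h^2, so the weight is 2^2 = 4.
Top: 4(-0.1964581021) − (-0.1984469002) = -0.5873855082
Divide by 2^2 − 1 = 3.
Extrapolated: (-0.5873855082) / 3 = -0.1957951694
Gap between inputs: 1.989e-03; correction applied: +0.0006629327.

-0.195795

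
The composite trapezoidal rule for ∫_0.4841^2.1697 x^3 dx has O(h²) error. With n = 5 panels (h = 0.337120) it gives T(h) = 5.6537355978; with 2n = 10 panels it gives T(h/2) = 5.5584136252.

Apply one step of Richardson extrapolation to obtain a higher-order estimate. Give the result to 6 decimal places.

Error is O(h^2); halving h shrinks it by 2^2 = 4.
4 × 5.5584136252 = 22.2336545008; subtract 5.6537355978 → 16.5799189030
Extrapolated: 16.5799189030 / 3 = 5.5266396343
Gap between inputs: 9.532e-02; correction applied: −0.0317739909.

5.526640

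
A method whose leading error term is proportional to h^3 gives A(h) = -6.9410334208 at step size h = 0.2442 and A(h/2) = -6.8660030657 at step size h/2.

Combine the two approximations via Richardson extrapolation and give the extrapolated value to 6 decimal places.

r = 3, so 2^r = 8.
Numerator 8·A(h/2) − A(h) = 8·(-6.8660030657) − (-6.9410334208) = -47.9869911048
(-47.9869911048) ÷ 7 = -6.8552844435
Gap between inputs: 7.503e-02; correction applied: +0.0107186222.

-6.855284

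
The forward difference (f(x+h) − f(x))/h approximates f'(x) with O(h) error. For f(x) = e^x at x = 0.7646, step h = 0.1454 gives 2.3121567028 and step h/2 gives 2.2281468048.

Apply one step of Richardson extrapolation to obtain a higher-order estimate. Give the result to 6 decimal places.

2.144137

The method has order 1: 2^1 = 2.
Numerator 2 × A(h/2) − A(h) = 2 × 2.2281468048 − 2.3121567028 = 2.1441369068
Divide by 2^1 − 1 = 1.
(2 × 2.2281468048 − 2.3121567028)/(2 − 1) = 2.1441369068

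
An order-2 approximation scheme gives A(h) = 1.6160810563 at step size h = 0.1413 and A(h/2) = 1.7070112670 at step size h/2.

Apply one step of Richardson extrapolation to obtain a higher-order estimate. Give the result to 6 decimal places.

1.737321

Error is O(h^2); halving h shrinks it by 2^2 = 4.
Numerator 4*A(h/2) − A(h) = 4*1.7070112670 − 1.6160810563 = 5.2119640117
Denominator 4 − 1 = 3.
So the Richardson estimate is 1.7373213372.
Correction |R − A(h/2)| = 3.031e-02; gap |A(h/2) − A(h)| = 9.093e-02.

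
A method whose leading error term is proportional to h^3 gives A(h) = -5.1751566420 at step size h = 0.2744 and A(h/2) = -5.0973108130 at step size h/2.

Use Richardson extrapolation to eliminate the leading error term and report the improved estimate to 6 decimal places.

Leading term ∝ h^3; use weight 8 = 2^3.
8·(-5.0973108130) = -40.7784865040; (-40.7784865040) − (-5.1751566420) = -35.6033298620
Denominator 8 − 1 = 7.
Extrapolated: (-35.6033298620) / 7 = -5.0861899803
Shift from A(h/2): +0.0111208327.

-5.086190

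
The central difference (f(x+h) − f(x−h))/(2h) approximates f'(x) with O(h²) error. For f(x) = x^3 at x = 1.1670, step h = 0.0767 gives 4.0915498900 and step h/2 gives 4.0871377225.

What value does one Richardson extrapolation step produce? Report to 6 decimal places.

Error is O(h^2); halving h shrinks it by 2^2 = 4.
4·4.0871377225 = 16.3485508900; 16.3485508900 − 4.0915498900 = 12.2570010000
Denominator 4 − 1 = 3.
R = 12.2570010000/3 = 4.0856670000

4.085667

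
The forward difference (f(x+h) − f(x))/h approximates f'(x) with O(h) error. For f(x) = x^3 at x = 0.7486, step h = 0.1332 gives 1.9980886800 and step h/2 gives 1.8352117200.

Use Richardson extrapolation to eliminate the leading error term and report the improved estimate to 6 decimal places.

With r = 1 the leading error scales as h^1, so the weight is 2^1 = 2.
Numerator 2×A(h/2) − A(h) = 2×1.8352117200 − 1.9980886800 = 1.6723347600
Divide by 2^1 − 1 = 1.
So the Richardson estimate is 1.6723347600.
Gap between inputs: 1.629e-01; correction applied: −0.1628769600.

1.672335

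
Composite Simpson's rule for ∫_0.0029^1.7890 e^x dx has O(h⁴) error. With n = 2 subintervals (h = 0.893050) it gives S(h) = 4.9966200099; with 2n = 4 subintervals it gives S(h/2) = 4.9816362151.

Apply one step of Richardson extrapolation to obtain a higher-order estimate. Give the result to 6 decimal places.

Method order is 4; weight 2^4 = 16.
Numerator 16×A(h/2) − A(h) = 16×4.9816362151 − 4.9966200099 = 74.7095594317
Divide by 2^4 − 1 = 15.
(16×4.9816362151 − 4.9966200099)/(16 − 1) = 4.9806372954
Shift from A(h/2): −0.0009989197.

4.980637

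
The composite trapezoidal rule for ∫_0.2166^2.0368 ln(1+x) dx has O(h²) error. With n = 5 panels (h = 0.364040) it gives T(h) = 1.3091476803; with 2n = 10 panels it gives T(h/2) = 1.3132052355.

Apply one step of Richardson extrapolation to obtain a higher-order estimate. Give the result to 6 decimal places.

1.314558

r = 2: numerator weight 4, denominator 3.
Numerator 4 × A(h/2) − A(h) = 4 × 1.3132052355 − 1.3091476803 = 3.9436732617
3.9436732617 ÷ 3 = 1.3145577539
Shift from A(h/2): +0.0013525184.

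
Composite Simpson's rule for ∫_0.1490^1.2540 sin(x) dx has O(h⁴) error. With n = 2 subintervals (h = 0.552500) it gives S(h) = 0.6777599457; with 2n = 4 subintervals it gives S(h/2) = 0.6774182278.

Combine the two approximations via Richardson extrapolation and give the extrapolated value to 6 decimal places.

0.677395

r = 4, so 2^r = 16.
16 × 0.6774182278 − 0.6777599457 = 10.1609316991
R = 10.1609316991/15 = 0.6773954466
Gap between inputs: 3.417e-04; correction applied: −0.0000227812.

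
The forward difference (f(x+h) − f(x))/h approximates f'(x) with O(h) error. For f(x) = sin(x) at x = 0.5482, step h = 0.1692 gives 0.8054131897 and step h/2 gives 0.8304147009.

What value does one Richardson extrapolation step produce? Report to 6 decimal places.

0.855416

Method order is 1; weight 2^1 = 2.
Difference of the inputs: 0.8304147009 − 0.8054131897 = 0.0250015112
Correction (A(h/2) − A(h))/(2 − 1) = 0.0250015112/1 = 0.0250015112
R = 0.8304147009 + 0.0250015112 = 0.8554162121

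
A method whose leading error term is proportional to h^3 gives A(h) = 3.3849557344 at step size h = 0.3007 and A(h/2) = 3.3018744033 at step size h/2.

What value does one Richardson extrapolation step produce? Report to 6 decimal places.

3.290006

With r = 3 the leading error scales as h^3, so the weight is 2^3 = 8.
Numerator 8×A(h/2) − A(h) = 8×3.3018744033 − 3.3849557344 = 23.0300394920
Denominator 8 − 1 = 7.
So the Richardson estimate is 3.2900056417.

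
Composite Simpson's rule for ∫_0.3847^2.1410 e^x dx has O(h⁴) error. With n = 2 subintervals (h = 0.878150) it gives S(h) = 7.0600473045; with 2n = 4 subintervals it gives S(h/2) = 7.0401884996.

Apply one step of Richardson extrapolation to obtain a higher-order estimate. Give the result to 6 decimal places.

Error is O(h^4); halving h shrinks it by 2^4 = 16.
16*7.0401884996 − 7.0600473045 = 105.5829686891
Divide by 2^4 − 1 = 15.
So the Richardson estimate is 7.0388645793.

7.038865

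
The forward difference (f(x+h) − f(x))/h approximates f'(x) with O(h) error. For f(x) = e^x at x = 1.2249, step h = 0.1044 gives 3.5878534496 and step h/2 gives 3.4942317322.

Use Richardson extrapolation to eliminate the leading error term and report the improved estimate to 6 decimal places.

Leading term ∝ h^1; use weight 2 = 2^1.
Weighted: 6.9884634644 − 3.5878534496 = 3.4006100148
Divide by 2^1 − 1 = 1.
3.4006100148 ÷ 1 = 3.4006100148

3.400610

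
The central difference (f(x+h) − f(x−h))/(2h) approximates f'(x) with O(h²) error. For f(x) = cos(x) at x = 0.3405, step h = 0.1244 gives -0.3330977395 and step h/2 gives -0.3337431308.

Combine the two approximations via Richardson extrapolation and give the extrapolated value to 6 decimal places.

Method order is 2; weight 2^2 = 4.
Weighted: (-1.3349725232) − (-0.3330977395) = -1.0018747837
Denominator 4 − 1 = 3.
(4 × (-0.3337431308) − (-0.3330977395))/(4 − 1) = -0.3339582612

-0.333958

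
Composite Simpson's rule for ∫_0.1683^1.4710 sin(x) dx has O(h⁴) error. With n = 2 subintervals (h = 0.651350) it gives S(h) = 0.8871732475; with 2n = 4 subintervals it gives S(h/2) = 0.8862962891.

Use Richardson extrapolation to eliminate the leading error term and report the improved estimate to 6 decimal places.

0.886238

With r = 4 the leading error scales as h^4, so the weight is 2^4 = 16.
A(h/2) − A(h) = 0.8862962891 − 0.8871732475 = -0.0008769584
Divide by 2^4 − 1 = 15: (-0.0008769584)/15 = -0.0000584639
R = A(h/2) + (A(h/2) − A(h))/15 = 0.8862962891 − 0.0000584639 = 0.8862378252
Gap between inputs: 8.770e-04; correction applied: −0.0000584639.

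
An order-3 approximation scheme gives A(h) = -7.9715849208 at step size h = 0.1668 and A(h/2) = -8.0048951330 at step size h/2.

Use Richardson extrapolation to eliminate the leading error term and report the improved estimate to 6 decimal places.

Method order is 3; weight 2^3 = 8.
Weighted: (-64.0391610640) − (-7.9715849208) = -56.0675761432
(-56.0675761432) ÷ 7 = -8.0096537347

-8.009654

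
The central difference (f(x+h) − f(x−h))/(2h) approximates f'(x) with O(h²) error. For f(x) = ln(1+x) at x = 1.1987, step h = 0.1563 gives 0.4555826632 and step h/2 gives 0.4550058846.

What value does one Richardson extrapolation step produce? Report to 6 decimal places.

0.454814

r = 2, so 2^r = 4.
Difference of the inputs: 0.4550058846 − 0.4555826632 = -0.0005767786
Divide by 2^2 − 1 = 3: (-0.0005767786)/3 = -0.0001922595
R = A(h/2) + (A(h/2) − A(h))/3 = 0.4550058846 − 0.0001922595 = 0.4548136251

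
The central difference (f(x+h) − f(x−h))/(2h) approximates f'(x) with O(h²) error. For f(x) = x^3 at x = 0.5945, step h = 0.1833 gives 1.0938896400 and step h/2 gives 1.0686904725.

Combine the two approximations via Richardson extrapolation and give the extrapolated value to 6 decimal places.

Order 2 gives 2^r = 4 and 2^r − 1 = 3.
4*1.0686904725 = 4.2747618900; 4.2747618900 − 1.0938896400 = 3.1808722500
Denominator 4 − 1 = 3.
(4*1.0686904725 − 1.0938896400)/(4 − 1) = 1.0602907500

1.060291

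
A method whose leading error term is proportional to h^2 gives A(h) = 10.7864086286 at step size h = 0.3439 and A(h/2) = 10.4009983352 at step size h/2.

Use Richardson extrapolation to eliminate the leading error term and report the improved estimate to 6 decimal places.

With r = 2 the leading error scales as h^2, so the weight is 2^2 = 4.
Numerator 4 × A(h/2) − A(h) = 4 × 10.4009983352 − 10.7864086286 = 30.8175847122
30.8175847122 ÷ 3 = 10.2725282374

10.272528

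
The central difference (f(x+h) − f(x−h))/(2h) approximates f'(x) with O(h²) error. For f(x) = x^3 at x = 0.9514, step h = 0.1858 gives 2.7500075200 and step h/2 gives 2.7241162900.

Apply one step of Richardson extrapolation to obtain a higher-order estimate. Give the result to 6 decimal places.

Error is O(h^2); halving h shrinks it by 2^2 = 4.
Top: 4(2.7241162900) − (2.7500075200) = 8.1464576400
Denominator 4 − 1 = 3.
Result: 2.7154858800

2.715486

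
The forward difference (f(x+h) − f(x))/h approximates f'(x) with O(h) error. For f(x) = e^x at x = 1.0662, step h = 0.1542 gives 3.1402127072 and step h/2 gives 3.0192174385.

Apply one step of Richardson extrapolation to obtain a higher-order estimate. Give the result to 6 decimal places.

2.898222

r = 1, so 2^r = 2.
Top: 2(3.0192174385) − (3.1402127072) = 2.8982221698
Denominator 2 − 1 = 1.
Result: 2.8982221698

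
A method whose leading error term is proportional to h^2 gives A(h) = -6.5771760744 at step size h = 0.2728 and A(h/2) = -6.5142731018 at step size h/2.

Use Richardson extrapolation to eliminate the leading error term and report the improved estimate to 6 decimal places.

-6.493305

With r = 2 the leading error scales as h^2, so the weight is 2^2 = 4.
Weighted: (-26.0570924072) − (-6.5771760744) = -19.4799163328
Denominator 4 − 1 = 3.
Result: -6.4933054443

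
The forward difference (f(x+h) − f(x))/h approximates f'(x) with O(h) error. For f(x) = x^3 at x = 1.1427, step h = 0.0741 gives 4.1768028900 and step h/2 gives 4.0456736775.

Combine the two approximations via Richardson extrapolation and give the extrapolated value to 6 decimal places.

3.914544

r = 1, so 2^r = 2.
A(h/2) − A(h) = 4.0456736775 − 4.1768028900 = -0.1311292125
Correction (A(h/2) − A(h))/(2 − 1) = (-0.1311292125)/1 = -0.1311292125
R = A(h/2) + (A(h/2) − A(h))/1 = 4.0456736775 − 0.1311292125 = 3.9145444650
Gap between inputs: 1.311e-01; correction applied: −0.1311292125.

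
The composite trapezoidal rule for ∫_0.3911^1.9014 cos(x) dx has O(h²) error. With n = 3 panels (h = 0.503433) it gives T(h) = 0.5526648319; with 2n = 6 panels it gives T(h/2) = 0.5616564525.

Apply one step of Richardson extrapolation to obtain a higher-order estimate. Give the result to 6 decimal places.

With r = 2 the leading error scales as h^2, so the weight is 2^2 = 4.
A(h/2) − A(h) = 0.5616564525 − 0.5526648319 = 0.0089916206
Correction (A(h/2) − A(h))/(4 − 1) = 0.0089916206/3 = 0.0029972069
R = 0.5616564525 + 0.0029972069 = 0.5646536594
Gap between inputs: 8.992e-03; correction applied: +0.0029972069.

0.564654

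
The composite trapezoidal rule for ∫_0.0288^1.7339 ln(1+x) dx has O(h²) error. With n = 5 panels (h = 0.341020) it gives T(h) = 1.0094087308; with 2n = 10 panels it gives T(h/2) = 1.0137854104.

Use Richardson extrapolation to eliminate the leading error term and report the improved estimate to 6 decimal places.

1.015244

With r = 2 the leading error scales as h^2, so the weight is 2^2 = 4.
Weighted: 4.0551416416 − 1.0094087308 = 3.0457329108
Divide by 2^2 − 1 = 3.
Extrapolated: 3.0457329108 / 3 = 1.0152443036
Gap between inputs: 4.377e-03; correction applied: +0.0014588932.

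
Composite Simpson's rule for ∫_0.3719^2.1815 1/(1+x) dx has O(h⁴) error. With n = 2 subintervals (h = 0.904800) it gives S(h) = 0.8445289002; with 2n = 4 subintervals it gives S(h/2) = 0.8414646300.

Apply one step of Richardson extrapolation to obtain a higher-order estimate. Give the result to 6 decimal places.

r = 4: numerator weight 16, denominator 15.
16 × 0.8414646300 = 13.4634340800; 13.4634340800 − 0.8445289002 = 12.6189051798
Divide by 2^4 − 1 = 15.
R = 12.6189051798/15 = 0.8412603453
Shift from A(h/2): −0.0002042847.

0.841260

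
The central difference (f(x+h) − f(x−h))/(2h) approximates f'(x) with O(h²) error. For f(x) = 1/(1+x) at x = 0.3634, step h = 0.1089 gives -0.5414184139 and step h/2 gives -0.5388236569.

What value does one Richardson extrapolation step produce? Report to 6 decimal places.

-0.537959

r = 2: numerator weight 4, denominator 3.
Difference of the inputs: -0.5388236569 − (-0.5414184139) = 0.0025947570
Divide by 2^2 − 1 = 3: 0.0025947570/3 = 0.0008649190
R = A(h/2) + (A(h/2) − A(h))/3 = -0.5388236569 + 0.0008649190 = -0.5379587379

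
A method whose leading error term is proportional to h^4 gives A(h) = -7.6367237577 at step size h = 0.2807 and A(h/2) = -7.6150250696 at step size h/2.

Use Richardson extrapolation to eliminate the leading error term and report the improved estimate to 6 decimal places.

-7.613578

Leading term ∝ h^4; use weight 16 = 2^4.
Weighted: (-121.8404011136) − (-7.6367237577) = -114.2036773559
Divide by 2^4 − 1 = 15.
Result: -7.6135784904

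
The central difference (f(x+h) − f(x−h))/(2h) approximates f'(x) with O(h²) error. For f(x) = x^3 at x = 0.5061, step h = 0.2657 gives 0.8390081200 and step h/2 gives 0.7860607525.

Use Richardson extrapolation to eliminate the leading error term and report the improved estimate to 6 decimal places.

Error is O(h^2); halving h shrinks it by 2^2 = 4.
Weighted: 3.1442430100 − 0.8390081200 = 2.3052348900
2.3052348900 ÷ 3 = 0.7684116300
Correction |R − A(h/2)| = 1.765e-02; gap |A(h/2) − A(h)| = 5.295e-02.

0.768412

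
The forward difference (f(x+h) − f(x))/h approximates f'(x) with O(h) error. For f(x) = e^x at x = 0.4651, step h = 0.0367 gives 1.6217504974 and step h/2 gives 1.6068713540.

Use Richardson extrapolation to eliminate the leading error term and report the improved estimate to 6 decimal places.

Method order is 1; weight 2^1 = 2.
A(h/2) − A(h) = 1.6068713540 − 1.6217504974 = -0.0148791434
Divide by 2^1 − 1 = 1: (-0.0148791434)/1 = -0.0148791434
R = 1.6068713540 − 0.0148791434 = 1.5919922106
Gap between inputs: 1.488e-02; correction applied: −0.0148791434.

1.591992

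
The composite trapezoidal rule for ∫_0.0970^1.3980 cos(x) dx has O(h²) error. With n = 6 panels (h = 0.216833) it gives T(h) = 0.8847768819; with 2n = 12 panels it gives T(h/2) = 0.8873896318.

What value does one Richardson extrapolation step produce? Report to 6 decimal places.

0.888261

Error is O(h^2); halving h shrinks it by 2^2 = 4.
Numerator 4×A(h/2) − A(h) = 4×0.8873896318 − 0.8847768819 = 2.6647816453
Denominator 4 − 1 = 3.
So the Richardson estimate is 0.8882605484.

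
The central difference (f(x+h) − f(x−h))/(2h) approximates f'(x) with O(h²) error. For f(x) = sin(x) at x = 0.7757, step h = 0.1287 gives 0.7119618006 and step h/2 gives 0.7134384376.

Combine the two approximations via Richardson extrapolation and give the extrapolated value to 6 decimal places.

0.713931

Order 2 gives 2^r = 4 and 2^r − 1 = 3.
2^2*A(h/2) = 2.8537537504; minus A(h) gives 2.1417919498.
Extrapolated: 2.1417919498 / 3 = 0.7139306499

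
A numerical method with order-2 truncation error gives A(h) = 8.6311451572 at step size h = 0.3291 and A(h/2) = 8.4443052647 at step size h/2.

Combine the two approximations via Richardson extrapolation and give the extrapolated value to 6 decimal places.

8.382025

r = 2, so 2^r = 4.
4*8.4443052647 = 33.7772210588; subtract 8.6311451572 → 25.1460759016
Divide by 2^2 − 1 = 3.
25.1460759016 ÷ 3 = 8.3820253005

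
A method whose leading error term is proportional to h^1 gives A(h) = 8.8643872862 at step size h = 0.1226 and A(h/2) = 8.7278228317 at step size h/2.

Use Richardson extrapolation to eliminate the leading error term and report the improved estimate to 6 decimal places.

8.591258

Order 1 gives 2^r = 2 and 2^r − 1 = 1.
Top: 2(8.7278228317) − (8.8643872862) = 8.5912583772
Divide by 2^1 − 1 = 1.
Extrapolated: 8.5912583772 / 1 = 8.5912583772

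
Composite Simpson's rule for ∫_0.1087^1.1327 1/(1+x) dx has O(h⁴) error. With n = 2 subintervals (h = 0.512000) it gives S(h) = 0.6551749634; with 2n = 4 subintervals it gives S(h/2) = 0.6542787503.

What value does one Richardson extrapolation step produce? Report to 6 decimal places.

0.654219

r = 4: numerator weight 16, denominator 15.
Difference of the inputs: 0.6542787503 − 0.6551749634 = -0.0008962131
Correction (A(h/2) − A(h))/(16 − 1) = (-0.0008962131)/15 = -0.0000597475
R = A(h/2) + (A(h/2) − A(h))/15 = 0.6542787503 − 0.0000597475 = 0.6542190028
Correction |R − A(h/2)| = 5.975e-05; gap |A(h/2) − A(h)| = 8.962e-04.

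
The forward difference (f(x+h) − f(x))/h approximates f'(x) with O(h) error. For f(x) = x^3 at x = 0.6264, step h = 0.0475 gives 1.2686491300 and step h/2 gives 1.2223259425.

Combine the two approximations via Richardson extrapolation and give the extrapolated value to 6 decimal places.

1.176003

With r = 1 the leading error scales as h^1, so the weight is 2^1 = 2.
2^1×A(h/2) = 2.4446518850; minus A(h) gives 1.1760027550.
1.1760027550 ÷ 1 = 1.1760027550
Correction |R − A(h/2)| = 4.632e-02; gap |A(h/2) − A(h)| = 4.632e-02.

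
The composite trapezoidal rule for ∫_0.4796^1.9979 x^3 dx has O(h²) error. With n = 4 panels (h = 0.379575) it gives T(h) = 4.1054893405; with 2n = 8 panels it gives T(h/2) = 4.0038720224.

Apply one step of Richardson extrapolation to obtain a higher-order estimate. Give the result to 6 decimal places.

3.970000

The method has order 2: 2^2 = 4.
Numerator 4*A(h/2) − A(h) = 4*4.0038720224 − 4.1054893405 = 11.9099987491
Denominator 4 − 1 = 3.
So the Richardson estimate is 3.9699995830.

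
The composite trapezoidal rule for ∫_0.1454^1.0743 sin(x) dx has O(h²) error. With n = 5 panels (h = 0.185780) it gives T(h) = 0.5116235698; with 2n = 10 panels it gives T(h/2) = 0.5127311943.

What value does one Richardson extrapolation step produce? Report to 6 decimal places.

Method order is 2; weight 2^2 = 4.
Numerator 4·A(h/2) − A(h) = 4·0.5127311943 − 0.5116235698 = 1.5393012074
Denominator 4 − 1 = 3.
1.5393012074 ÷ 3 = 0.5131004025
Shift from A(h/2): +0.0003692082.

0.513100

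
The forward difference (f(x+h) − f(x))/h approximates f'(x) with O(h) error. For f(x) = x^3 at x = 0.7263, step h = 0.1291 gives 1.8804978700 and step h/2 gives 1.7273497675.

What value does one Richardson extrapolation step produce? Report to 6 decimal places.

Method order is 1; weight 2^1 = 2.
Numerator 2*A(h/2) − A(h) = 2*1.7273497675 − 1.8804978700 = 1.5742016650
Extrapolated: 1.5742016650 / 1 = 1.5742016650

1.574202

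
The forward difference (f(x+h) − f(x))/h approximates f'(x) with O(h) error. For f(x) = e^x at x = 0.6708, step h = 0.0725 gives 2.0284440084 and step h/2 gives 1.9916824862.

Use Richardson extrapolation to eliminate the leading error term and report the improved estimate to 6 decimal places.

The method has order 1: 2^1 = 2.
Difference of the inputs: 1.9916824862 − 2.0284440084 = -0.0367615222
Divide by 2^1 − 1 = 1: (-0.0367615222)/1 = -0.0367615222
R = 1.9916824862 − 0.0367615222 = 1.9549209640
Shift from A(h/2): −0.0367615222.

1.954921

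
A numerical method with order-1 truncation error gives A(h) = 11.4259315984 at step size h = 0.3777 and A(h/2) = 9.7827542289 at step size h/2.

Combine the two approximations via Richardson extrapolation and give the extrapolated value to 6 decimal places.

8.139577

Order 1 gives 2^r = 2 and 2^r − 1 = 1.
2 × 9.7827542289 = 19.5655084578; subtract 11.4259315984 → 8.1395768594
8.1395768594 ÷ 1 = 8.1395768594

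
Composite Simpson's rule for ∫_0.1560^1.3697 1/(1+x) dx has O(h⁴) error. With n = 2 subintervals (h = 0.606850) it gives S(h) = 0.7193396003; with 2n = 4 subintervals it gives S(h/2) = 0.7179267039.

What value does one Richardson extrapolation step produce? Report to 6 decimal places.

Order 4 gives 2^r = 16 and 2^r − 1 = 15.
Weighted: 11.4868272624 − 0.7193396003 = 10.7674876621
Divide by 2^4 − 1 = 15.
R = 10.7674876621/15 = 0.7178325108
Gap between inputs: 1.413e-03; correction applied: −0.0000941931.

0.717833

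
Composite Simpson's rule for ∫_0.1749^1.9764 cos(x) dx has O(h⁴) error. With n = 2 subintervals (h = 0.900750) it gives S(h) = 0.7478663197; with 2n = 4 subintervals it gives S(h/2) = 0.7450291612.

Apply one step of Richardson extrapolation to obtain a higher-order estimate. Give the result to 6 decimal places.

Leading term ∝ h^4; use weight 16 = 2^4.
2^4 × A(h/2) = 11.9204665792; minus A(h) gives 11.1726002595.
Divide by 2^4 − 1 = 15.
Result: 0.7448400173
Gap between inputs: 2.837e-03; correction applied: −0.0001891439.

0.744840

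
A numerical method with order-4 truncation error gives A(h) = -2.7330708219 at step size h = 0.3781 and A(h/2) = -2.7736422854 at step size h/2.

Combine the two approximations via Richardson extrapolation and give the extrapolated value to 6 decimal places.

Method order is 4; weight 2^4 = 16.
16·(-2.7736422854) − (-2.7330708219) = -41.6452057445
Divide by 2^4 − 1 = 15.
So the Richardson estimate is -2.7763470496.

-2.776347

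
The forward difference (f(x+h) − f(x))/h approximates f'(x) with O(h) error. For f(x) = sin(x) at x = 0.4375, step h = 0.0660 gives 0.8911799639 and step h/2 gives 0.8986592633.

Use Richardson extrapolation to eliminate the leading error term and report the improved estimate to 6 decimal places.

Leading term ∝ h^1; use weight 2 = 2^1.
Difference of the inputs: 0.8986592633 − 0.8911799639 = 0.0074792994
Correction (A(h/2) − A(h))/(2 − 1) = 0.0074792994/1 = 0.0074792994
R = A(h/2) + (A(h/2) − A(h))/1 = 0.8986592633 + 0.0074792994 = 0.9061385627

0.906139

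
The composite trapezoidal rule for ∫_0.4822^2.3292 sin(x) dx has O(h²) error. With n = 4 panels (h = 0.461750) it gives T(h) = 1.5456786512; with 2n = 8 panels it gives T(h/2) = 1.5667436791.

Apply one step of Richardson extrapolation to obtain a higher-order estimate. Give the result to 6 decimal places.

r = 2: numerator weight 4, denominator 3.
4×1.5667436791 = 6.2669747164; 6.2669747164 − 1.5456786512 = 4.7212960652
Extrapolated: 4.7212960652 / 3 = 1.5737653551

1.573765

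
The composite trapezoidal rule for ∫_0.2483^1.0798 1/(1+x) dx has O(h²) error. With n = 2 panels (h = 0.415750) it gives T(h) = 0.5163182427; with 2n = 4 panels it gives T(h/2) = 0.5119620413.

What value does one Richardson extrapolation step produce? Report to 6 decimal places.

r = 2, so 2^r = 4.
Difference of the inputs: 0.5119620413 − 0.5163182427 = -0.0043562014
Divide by 2^2 − 1 = 3: (-0.0043562014)/3 = -0.0014520671
R = 0.5119620413 − 0.0014520671 = 0.5105099742

0.510510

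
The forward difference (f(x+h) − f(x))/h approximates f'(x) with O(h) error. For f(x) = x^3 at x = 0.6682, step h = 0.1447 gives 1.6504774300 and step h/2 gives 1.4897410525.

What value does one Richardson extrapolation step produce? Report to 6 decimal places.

1.329005

Leading term ∝ h^1; use weight 2 = 2^1.
A(h/2) − A(h) = 1.4897410525 − 1.6504774300 = -0.1607363775
Correction (A(h/2) − A(h))/(2 − 1) = (-0.1607363775)/1 = -0.1607363775
R = A(h/2) + (A(h/2) − A(h))/1 = 1.4897410525 − 0.1607363775 = 1.3290046750
Shift from A(h/2): −0.1607363775.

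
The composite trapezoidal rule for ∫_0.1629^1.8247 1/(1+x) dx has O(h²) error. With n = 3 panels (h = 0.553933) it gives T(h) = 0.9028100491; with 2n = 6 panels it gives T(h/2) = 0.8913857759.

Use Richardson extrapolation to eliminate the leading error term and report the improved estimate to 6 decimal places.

The method has order 2: 2^2 = 4.
Top: 4(0.8913857759) − (0.9028100491) = 2.6627330545
Divide by 2^2 − 1 = 3.
R = 2.6627330545/3 = 0.8875776848
Correction |R − A(h/2)| = 3.808e-03; gap |A(h/2) − A(h)| = 1.142e-02.

0.887578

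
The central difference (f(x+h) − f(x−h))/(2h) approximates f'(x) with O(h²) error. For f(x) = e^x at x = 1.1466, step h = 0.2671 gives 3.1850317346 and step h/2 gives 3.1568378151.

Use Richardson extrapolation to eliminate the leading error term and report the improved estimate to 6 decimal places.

3.147440

Method order is 2; weight 2^2 = 4.
4·3.1568378151 − 3.1850317346 = 9.4423195258
9.4423195258 ÷ 3 = 3.1474398419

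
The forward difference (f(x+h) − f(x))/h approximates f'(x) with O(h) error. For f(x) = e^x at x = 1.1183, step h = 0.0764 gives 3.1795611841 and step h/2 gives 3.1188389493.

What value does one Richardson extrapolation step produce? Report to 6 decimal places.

3.058117

With r = 1 the leading error scales as h^1, so the weight is 2^1 = 2.
A(h/2) − A(h) = 3.1188389493 − 3.1795611841 = -0.0607222348
Divide by 2^1 − 1 = 1: (-0.0607222348)/1 = -0.0607222348
R = 3.1188389493 − 0.0607222348 = 3.0581167145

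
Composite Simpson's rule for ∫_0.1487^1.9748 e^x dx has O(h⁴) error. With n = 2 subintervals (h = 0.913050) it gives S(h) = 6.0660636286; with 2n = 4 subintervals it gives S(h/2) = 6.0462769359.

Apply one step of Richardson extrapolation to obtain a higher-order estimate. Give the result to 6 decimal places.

6.044958

With r = 4 the leading error scales as h^4, so the weight is 2^4 = 16.
16·6.0462769359 = 96.7404309744; subtract 6.0660636286 → 90.6743673458
Divide by 2^4 − 1 = 15.
Result: 6.0449578231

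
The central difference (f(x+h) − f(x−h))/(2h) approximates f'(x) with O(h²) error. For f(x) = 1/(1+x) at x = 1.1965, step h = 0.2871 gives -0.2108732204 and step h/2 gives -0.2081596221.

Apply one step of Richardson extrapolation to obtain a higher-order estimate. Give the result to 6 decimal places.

-0.207255

Error is O(h^2); halving h shrinks it by 2^2 = 4.
4*(-0.2081596221) = -0.8326384884; subtract (-0.2108732204) → -0.6217652680
Denominator 4 − 1 = 3.
Result: -0.2072550893
Correction |R − A(h/2)| = 9.045e-04; gap |A(h/2) − A(h)| = 2.714e-03.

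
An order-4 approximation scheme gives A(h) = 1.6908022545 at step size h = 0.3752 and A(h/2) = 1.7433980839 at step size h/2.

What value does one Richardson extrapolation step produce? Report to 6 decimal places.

r = 4: numerator weight 16, denominator 15.
Top: 16(1.7433980839) − (1.6908022545) = 26.2035670879
Divide by 2^4 − 1 = 15.
Result: 1.7469044725

1.746904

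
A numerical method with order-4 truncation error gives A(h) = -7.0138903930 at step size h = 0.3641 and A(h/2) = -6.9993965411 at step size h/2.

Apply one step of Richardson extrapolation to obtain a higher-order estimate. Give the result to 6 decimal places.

Method order is 4; weight 2^4 = 16.
16 × (-6.9993965411) = -111.9903446576; (-111.9903446576) − (-7.0138903930) = -104.9764542646
Extrapolated: (-104.9764542646) / 15 = -6.9984302843

-6.998430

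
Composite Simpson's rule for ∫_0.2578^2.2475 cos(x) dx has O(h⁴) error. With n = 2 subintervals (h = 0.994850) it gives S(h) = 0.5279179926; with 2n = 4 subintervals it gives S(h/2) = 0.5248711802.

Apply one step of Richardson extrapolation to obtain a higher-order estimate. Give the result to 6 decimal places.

Method order is 4; weight 2^4 = 16.
2^4 × A(h/2) = 8.3979388832; minus A(h) gives 7.8700208906.
R = 7.8700208906/15 = 0.5246680594

0.524668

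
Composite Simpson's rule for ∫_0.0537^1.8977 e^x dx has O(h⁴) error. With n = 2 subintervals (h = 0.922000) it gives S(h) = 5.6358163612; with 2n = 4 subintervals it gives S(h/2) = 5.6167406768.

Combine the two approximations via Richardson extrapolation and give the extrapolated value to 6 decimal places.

5.615469

r = 4, so 2^r = 16.
2^4×A(h/2) = 89.8678508288; minus A(h) gives 84.2320344676.
(16×5.6167406768 − 5.6358163612)/(16 − 1) = 5.6154689645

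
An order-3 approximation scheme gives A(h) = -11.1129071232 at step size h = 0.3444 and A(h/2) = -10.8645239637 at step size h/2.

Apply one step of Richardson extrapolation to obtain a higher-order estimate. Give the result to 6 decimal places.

r = 3, so 2^r = 8.
Numerator 8×A(h/2) − A(h) = 8×(-10.8645239637) − (-11.1129071232) = -75.8032845864
Extrapolated: (-75.8032845864) / 7 = -10.8290406552

-10.829041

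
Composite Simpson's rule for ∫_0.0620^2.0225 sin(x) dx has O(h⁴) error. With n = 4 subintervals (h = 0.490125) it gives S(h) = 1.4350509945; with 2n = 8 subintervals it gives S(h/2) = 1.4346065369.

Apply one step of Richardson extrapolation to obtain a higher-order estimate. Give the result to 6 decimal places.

With r = 4 the leading error scales as h^4, so the weight is 2^4 = 16.
16 × 1.4346065369 = 22.9537045904; subtract 1.4350509945 → 21.5186535959
Denominator 16 − 1 = 15.
Extrapolated: 21.5186535959 / 15 = 1.4345769064

1.434577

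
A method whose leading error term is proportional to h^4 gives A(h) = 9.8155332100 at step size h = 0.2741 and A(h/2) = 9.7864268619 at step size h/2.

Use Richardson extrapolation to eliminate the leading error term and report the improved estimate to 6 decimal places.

r = 4, so 2^r = 16.
16×9.7864268619 = 156.5828297904; subtract 9.8155332100 → 146.7672965804
Extrapolated: 146.7672965804 / 15 = 9.7844864387
Gap between inputs: 2.911e-02; correction applied: −0.0019404232.

9.784486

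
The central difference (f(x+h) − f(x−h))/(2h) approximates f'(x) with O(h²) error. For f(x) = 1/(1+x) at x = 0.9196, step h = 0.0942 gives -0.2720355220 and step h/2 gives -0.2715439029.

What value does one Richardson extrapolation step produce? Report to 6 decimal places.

-0.271380

The method has order 2: 2^2 = 4.
Numerator 4 × A(h/2) − A(h) = 4 × (-0.2715439029) − (-0.2720355220) = -0.8141400896
Divide by 2^2 − 1 = 3.
(-0.8141400896) ÷ 3 = -0.2713800299
Shift from A(h/2): +0.0001638730.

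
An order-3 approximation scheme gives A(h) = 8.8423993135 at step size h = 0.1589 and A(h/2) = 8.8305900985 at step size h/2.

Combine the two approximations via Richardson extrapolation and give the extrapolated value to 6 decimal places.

8.828903

Order 3 gives 2^r = 8 and 2^r − 1 = 7.
Numerator 8 × A(h/2) − A(h) = 8 × 8.8305900985 − 8.8423993135 = 61.8023214745
Divide by 2^3 − 1 = 7.
R = 61.8023214745/7 = 8.8289030678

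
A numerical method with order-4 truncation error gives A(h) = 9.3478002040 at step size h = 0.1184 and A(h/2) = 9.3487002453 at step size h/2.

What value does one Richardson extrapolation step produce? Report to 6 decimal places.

Order 4 gives 2^r = 16 and 2^r − 1 = 15.
16 × 9.3487002453 = 149.5792039248; subtract 9.3478002040 → 140.2314037208
(16 × 9.3487002453 − 9.3478002040)/(16 − 1) = 9.3487602481
Gap between inputs: 9.000e-04; correction applied: +0.0000600028.

9.348760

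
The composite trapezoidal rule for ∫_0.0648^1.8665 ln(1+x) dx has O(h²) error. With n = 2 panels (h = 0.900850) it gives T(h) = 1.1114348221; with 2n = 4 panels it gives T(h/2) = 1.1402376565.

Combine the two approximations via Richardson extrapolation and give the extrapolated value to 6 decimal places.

r = 2, so 2^r = 4.
4 × 1.1402376565 − 1.1114348221 = 3.4495158039
Denominator 4 − 1 = 3.
So the Richardson estimate is 1.1498386013.
Shift from A(h/2): +0.0096009448.

1.149839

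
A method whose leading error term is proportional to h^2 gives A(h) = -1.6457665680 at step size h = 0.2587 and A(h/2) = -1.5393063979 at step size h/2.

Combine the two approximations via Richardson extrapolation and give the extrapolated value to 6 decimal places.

-1.503820

r = 2: numerator weight 4, denominator 3.
2^2 × A(h/2) = -6.1572255916; minus A(h) gives -4.5114590236.
(-4.5114590236) ÷ 3 = -1.5038196745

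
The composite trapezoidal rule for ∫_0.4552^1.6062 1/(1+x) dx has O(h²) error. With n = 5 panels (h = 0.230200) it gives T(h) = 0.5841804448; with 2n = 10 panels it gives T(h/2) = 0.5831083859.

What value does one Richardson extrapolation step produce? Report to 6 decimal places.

Method order is 2; weight 2^2 = 4.
4×0.5831083859 − 0.5841804448 = 1.7482530988
Extrapolated: 1.7482530988 / 3 = 0.5827510329
Shift from A(h/2): −0.0003573530.

0.582751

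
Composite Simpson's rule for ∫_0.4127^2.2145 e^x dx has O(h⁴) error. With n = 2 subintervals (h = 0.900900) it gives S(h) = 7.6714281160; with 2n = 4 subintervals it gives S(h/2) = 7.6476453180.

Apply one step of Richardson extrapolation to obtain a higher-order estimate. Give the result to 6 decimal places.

Leading term ∝ h^4; use weight 16 = 2^4.
16×7.6476453180 = 122.3623250880; 122.3623250880 − 7.6714281160 = 114.6908969720
R = 114.6908969720/15 = 7.6460597981

7.646060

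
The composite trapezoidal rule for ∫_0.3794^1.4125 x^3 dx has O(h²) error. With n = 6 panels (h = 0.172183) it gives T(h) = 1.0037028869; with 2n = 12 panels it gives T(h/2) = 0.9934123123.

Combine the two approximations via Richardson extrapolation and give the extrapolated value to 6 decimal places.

The method has order 2: 2^2 = 4.
Difference of the inputs: 0.9934123123 − 1.0037028869 = -0.0102905746
Correction (A(h/2) − A(h))/(4 − 1) = (-0.0102905746)/3 = -0.0034301915
R = 0.9934123123 − 0.0034301915 = 0.9899821208
Gap between inputs: 1.029e-02; correction applied: −0.0034301915.

0.989982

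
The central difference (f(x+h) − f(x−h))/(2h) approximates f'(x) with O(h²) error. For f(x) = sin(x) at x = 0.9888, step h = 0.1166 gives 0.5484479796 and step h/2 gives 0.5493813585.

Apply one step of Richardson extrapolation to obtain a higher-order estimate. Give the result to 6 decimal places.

Order 2 gives 2^r = 4 and 2^r − 1 = 3.
Difference of the inputs: 0.5493813585 − 0.5484479796 = 0.0009333789
Divide by 2^2 − 1 = 3: 0.0009333789/3 = 0.0003111263
R = A(h/2) + (A(h/2) − A(h))/3 = 0.5493813585 + 0.0003111263 = 0.5496924848

0.549692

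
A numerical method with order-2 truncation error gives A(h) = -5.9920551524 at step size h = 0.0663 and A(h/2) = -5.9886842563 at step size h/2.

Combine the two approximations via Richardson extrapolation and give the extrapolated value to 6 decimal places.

-5.987561

r = 2: numerator weight 4, denominator 3.
4 × (-5.9886842563) = -23.9547370252; subtract (-5.9920551524) → -17.9626818728
Extrapolated: (-17.9626818728) / 3 = -5.9875606243
Correction |R − A(h/2)| = 1.124e-03; gap |A(h/2) − A(h)| = 3.371e-03.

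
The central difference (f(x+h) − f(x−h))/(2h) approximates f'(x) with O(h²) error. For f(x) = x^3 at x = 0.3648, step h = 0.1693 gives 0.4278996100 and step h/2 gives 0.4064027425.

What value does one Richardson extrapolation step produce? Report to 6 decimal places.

0.399237

Leading term ∝ h^2; use weight 4 = 2^2.
4*0.4064027425 = 1.6256109700; 1.6256109700 − 0.4278996100 = 1.1977113600
Divide by 2^2 − 1 = 3.
R = 1.1977113600/3 = 0.3992371200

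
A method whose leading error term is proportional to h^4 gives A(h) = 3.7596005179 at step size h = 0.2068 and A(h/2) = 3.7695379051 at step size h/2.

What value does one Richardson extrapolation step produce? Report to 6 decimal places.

3.770200

Method order is 4; weight 2^4 = 16.
Difference of the inputs: 3.7695379051 − 3.7596005179 = 0.0099373872
Divide by 2^4 − 1 = 15: 0.0099373872/15 = 0.0006624925
R = A(h/2) + (A(h/2) − A(h))/15 = 3.7695379051 + 0.0006624925 = 3.7702003976
Gap between inputs: 9.937e-03; correction applied: +0.0006624925.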